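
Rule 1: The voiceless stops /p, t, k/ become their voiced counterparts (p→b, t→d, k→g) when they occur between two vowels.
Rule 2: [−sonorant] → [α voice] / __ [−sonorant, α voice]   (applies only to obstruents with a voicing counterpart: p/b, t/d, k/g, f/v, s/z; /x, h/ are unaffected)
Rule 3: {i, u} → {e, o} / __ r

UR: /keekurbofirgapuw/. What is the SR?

Rule 1 (intervocalic voicing): /k/ is a voiceless stop between vowels /e/ and /u/, so it voices to [g]. /p/ is a voiceless stop between vowels /a/ and /u/, so it voices to [b]. /keekurbofirgapuw/ → keegurbofirgabuw.
Rule 2 (regressive voicing assimilation): no segment meets the environment; /keegurbofirgabuw/ is unchanged.
Rule 3 (pre-rhotic lowering): /u/ is a high vowel immediately before /r/, so it lowers to [o]. /i/ is a high vowel immediately before /r/, so it lowers to [e]. /keegurbofirgabuw/ → keegorbofergabuw.

keegorbofergabuw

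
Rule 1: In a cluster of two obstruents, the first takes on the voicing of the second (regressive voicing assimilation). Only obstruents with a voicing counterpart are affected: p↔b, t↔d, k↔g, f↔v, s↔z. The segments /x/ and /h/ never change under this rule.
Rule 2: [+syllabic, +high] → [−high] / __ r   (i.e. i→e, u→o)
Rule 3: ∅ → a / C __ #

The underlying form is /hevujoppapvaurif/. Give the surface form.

hevujoppabvaorifa

Rule 1 (regressive voicing assimilation): /p/ precedes the voiced obstruent /v/, so it voices to [b] by assimilation. /hevujoppapvaurif/ → hevujoppabvaurif.
Rule 2 (pre-rhotic lowering): /u/ is a high vowel immediately before /r/, so it lowers to [o]. /hevujoppabvaurif/ → hevujoppabvaorif.
Rule 3 (final a-epenthesis): the form ends in the consonant /f/, so [a] is inserted word-finally. /hevujoppabvaorif/ → hevujoppabvaorifa.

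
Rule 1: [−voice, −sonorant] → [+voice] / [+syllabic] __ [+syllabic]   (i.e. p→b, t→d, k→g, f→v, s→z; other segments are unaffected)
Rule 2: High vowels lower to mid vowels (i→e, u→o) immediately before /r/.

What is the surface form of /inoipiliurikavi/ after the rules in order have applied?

Rule 1 (intervocalic voicing): /p/ is a voiceless obstruent between vowels /i/ and /i/, so it voices to [b]. /k/ is a voiceless obstruent between vowels /i/ and /a/, so it voices to [g]. /inoipiliurikavi/ → inoibiliurigavi.
Rule 2 (pre-rhotic lowering): /u/ is a high vowel immediately before /r/, so it lowers to [o]. /inoibiliurigavi/ → inoibiliorigavi.

inoibiliorigavi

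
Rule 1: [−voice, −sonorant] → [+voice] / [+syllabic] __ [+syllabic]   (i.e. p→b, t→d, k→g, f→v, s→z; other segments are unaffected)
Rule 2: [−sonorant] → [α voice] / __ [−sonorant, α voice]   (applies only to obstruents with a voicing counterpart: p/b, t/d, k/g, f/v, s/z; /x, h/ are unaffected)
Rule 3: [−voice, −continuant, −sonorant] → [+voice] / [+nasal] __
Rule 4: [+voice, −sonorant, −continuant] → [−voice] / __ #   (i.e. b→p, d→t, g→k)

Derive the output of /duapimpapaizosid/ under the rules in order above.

Rule 1 (intervocalic voicing): /p/ is a voiceless obstruent between vowels /a/ and /i/, so it voices to [b]. /p/ is a voiceless obstruent between vowels /a/ and /a/, so it voices to [b]. /s/ is a voiceless obstruent between vowels /o/ and /i/, so it voices to [z]. /duapimpapaizosid/ → duabimpabaizozid.
Rule 2 (regressive voicing assimilation): no segment meets the environment; /duabimpabaizozid/ is unchanged.
Rule 3 (post-nasal voicing): /p/ is a voiceless stop immediately after the nasal /m/, so it voices to [b]. /duabimpabaizozid/ → duabimbabaizozid.
Rule 4 (final devoicing): /d/ is a voiced stop in word-final position, so it devoices to [t]. /duabimbabaizozid/ → duabimbabaizozit.

duabimbabaizozit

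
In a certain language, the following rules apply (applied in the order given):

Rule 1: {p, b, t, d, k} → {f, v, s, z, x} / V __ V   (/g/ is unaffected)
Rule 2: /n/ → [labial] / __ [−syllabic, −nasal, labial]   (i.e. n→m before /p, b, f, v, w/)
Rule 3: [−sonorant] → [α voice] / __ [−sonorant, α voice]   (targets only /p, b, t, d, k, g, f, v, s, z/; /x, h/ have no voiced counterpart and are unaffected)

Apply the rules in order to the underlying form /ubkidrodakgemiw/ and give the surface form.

upkidrozaggemiw

Rule 1 (intervocalic spirantization): /d/ is a stop between vowels /o/ and /a/, so it spirantizes to the fricative [z]. /ubkidrodakgemiw/ → ubkidrozakgemiw.
Rule 2 (nasal place assimilation): no segment meets the environment; /ubkidrozakgemiw/ is unchanged.
Rule 3 (regressive voicing assimilation): /b/ precedes the voiceless obstruent /k/, so it devoices to [p] by assimilation. /k/ precedes the voiced obstruent /g/, so it voices to [g] by assimilation. /ubkidrozakgemiw/ → upkidrozaggemiw.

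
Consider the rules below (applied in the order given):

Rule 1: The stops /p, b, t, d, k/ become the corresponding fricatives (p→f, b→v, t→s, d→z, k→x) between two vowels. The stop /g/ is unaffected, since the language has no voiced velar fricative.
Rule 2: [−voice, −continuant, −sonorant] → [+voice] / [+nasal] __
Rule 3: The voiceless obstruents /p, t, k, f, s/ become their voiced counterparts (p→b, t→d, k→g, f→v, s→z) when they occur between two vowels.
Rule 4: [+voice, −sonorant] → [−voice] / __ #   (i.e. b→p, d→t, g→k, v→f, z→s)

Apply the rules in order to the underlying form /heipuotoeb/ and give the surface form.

heivuozoep

Rule 1 (intervocalic spirantization): /p/ is a stop between vowels /i/ and /u/, so it spirantizes to the fricative [f]. /t/ is a stop between vowels /o/ and /o/, so it spirantizes to the fricative [s]. /heipuotoeb/ → heifuosoeb.
Rule 2 (post-nasal voicing): no segment meets the environment; /heifuosoeb/ is unchanged.
Rule 3 (intervocalic voicing): /f/ is a voiceless obstruent between vowels /i/ and /u/, so it voices to [v]. /s/ is a voiceless obstruent between vowels /o/ and /o/, so it voices to [z]. /heifuosoeb/ → heivuozoeb.
Rule 4 (final devoicing): /b/ is a voiced obstruent in word-final position, so it devoices to [p]. /heivuozoeb/ → heivuozoep.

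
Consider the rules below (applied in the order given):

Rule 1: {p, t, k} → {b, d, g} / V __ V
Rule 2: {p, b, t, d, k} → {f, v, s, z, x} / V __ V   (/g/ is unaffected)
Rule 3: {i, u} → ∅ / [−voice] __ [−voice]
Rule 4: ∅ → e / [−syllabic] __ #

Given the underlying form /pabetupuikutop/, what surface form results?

Rule 1 (intervocalic voicing): /t/ is a voiceless stop between vowels /e/ and /u/, so it voices to [d]. /p/ is a voiceless stop between vowels /u/ and /u/, so it voices to [b]. /k/ is a voiceless stop between vowels /i/ and /u/, so it voices to [g]. /t/ is a voiceless stop between vowels /u/ and /o/, so it voices to [d]. /pabetupuikutop/ → pabedubuigudop.
Rule 2 (intervocalic spirantization): /b/ is a stop between vowels /a/ and /e/, so it spirantizes to the fricative [v]. /d/ is a stop between vowels /e/ and /u/, so it spirantizes to the fricative [z]. /b/ is a stop between vowels /u/ and /u/, so it spirantizes to the fricative [v]. /d/ is a stop between vowels /u/ and /o/, so it spirantizes to the fricative [z]. /pabedubuigudop/ → pavezuvuiguzop.
Rule 3 (high vowel syncope): no segment meets the environment; /pavezuvuiguzop/ is unchanged.
Rule 4 (final e-epenthesis): the form ends in the consonant /p/, so [e] is inserted word-finally. /pavezuvuiguzop/ → pavezuvuiguzope.

pavezuvuiguzope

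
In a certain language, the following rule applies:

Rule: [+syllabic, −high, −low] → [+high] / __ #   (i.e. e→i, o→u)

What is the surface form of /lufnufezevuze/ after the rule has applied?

/e/ is a mid vowel in word-final position, so it raises to [i].
The other instances of /e/ do not occur in the required environment and remain unchanged.
Surface form: [lufnufezevuzi].

lufnufezevuzi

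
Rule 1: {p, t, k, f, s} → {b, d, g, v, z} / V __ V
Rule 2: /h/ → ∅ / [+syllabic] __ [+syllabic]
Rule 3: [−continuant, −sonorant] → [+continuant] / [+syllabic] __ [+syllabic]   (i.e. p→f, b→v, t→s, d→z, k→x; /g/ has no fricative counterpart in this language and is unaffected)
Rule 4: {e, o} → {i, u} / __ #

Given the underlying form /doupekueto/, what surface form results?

douveguezu

Rule 1 (intervocalic voicing): /p/ is a voiceless obstruent between vowels /u/ and /e/, so it voices to [b]. /k/ is a voiceless obstruent between vowels /e/ and /u/, so it voices to [g]. /t/ is a voiceless obstruent between vowels /e/ and /o/, so it voices to [d]. /doupekueto/ → doubeguedo.
Rule 2 (intervocalic h-deletion): no segment meets the environment; /doubeguedo/ is unchanged.
Rule 3 (intervocalic spirantization): /b/ is a stop between vowels /u/ and /e/, so it spirantizes to the fricative [v]. /d/ is a stop between vowels /e/ and /o/, so it spirantizes to the fricative [z]. /doubeguedo/ → douveguezo.
Rule 4 (final vowel raising): /o/ is a mid vowel in word-final position, so it raises to [u]. /douveguezo/ → douveguezu.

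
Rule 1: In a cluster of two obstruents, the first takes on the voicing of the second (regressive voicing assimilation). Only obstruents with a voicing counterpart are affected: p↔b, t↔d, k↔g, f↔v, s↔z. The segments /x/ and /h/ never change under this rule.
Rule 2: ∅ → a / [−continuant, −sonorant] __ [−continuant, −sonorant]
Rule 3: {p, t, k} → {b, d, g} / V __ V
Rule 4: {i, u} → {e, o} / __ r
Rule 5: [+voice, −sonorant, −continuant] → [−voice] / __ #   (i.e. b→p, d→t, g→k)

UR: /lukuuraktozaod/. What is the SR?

Rule 1 (regressive voicing assimilation): no segment meets the environment; /lukuuraktozaod/ is unchanged.
Rule 2 (stop-cluster a-epenthesis): /k/ and /t/ form a stop–stop cluster, so [a] is inserted between them. /lukuuraktozaod/ → lukuurakatozaod.
Rule 3 (intervocalic voicing): /k/ is a voiceless stop between vowels /u/ and /u/, so it voices to [g]. /k/ is a voiceless stop between vowels /a/ and /a/, so it voices to [g]. /t/ is a voiceless stop between vowels /a/ and /o/, so it voices to [d]. /lukuurakatozaod/ → luguuragadozaod.
Rule 4 (pre-rhotic lowering): /u/ is a high vowel immediately before /r/, so it lowers to [o]. /luguuragadozaod/ → luguoragadozaod.
Rule 5 (final devoicing): /d/ is a voiced stop in word-final position, so it devoices to [t]. /luguoragadozaod/ → luguoragadozaot.

luguoragadozaot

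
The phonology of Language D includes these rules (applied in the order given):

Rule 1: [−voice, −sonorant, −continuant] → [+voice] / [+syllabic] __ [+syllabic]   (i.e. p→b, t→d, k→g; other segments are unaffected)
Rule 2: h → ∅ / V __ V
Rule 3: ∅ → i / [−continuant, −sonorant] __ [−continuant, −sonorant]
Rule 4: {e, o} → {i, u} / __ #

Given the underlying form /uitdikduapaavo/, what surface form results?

uitidikiduabaavu

Rule 1 (intervocalic voicing): /p/ is a voiceless stop between vowels /a/ and /a/, so it voices to [b]. /uitdikduapaavo/ → uitdikduabaavo.
Rule 2 (intervocalic h-deletion): no segment meets the environment; /uitdikduabaavo/ is unchanged.
Rule 3 (stop-cluster i-epenthesis): /t/ and /d/ form a stop–stop cluster, so [i] is inserted between them. /k/ and /d/ form a stop–stop cluster, so [i] is inserted between them. /uitdikduabaavo/ → uitidikiduabaavo.
Rule 4 (final vowel raising): /o/ is a mid vowel in word-final position, so it raises to [u]. /uitidikiduabaavo/ → uitidikiduabaavu.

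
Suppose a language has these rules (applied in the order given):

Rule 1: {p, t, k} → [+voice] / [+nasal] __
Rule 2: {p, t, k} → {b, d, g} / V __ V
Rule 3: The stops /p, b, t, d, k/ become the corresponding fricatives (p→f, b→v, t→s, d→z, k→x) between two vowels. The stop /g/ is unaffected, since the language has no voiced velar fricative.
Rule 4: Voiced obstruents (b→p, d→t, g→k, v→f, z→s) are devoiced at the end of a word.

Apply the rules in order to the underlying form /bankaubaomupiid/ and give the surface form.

bangauvaomuviit

Rule 1 (post-nasal voicing): /k/ is a voiceless stop immediately after the nasal /n/, so it voices to [g]. /bankaubaomupiid/ → bangaubaomupiid.
Rule 2 (intervocalic voicing): /p/ is a voiceless stop between vowels /u/ and /i/, so it voices to [b]. /bangaubaomupiid/ → bangaubaomubiid.
Rule 3 (intervocalic spirantization): /b/ is a stop between vowels /u/ and /a/, so it spirantizes to the fricative [v]. /b/ is a stop between vowels /u/ and /i/, so it spirantizes to the fricative [v]. /bangaubaomubiid/ → bangauvaomuviid.
Rule 4 (final devoicing): /d/ is a voiced obstruent in word-final position, so it devoices to [t]. /bangauvaomuviid/ → bangauvaomuviit.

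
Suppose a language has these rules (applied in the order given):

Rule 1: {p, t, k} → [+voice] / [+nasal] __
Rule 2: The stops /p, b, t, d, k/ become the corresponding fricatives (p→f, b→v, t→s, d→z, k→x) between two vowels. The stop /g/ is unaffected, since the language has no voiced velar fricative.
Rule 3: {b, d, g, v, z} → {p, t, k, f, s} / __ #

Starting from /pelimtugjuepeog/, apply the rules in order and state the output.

Rule 1 (post-nasal voicing): /t/ is a voiceless stop immediately after the nasal /m/, so it voices to [d]. /pelimtugjuepeog/ → pelimdugjuepeog.
Rule 2 (intervocalic spirantization): /p/ is a stop between vowels /e/ and /e/, so it spirantizes to the fricative [f]. /pelimdugjuepeog/ → pelimdugjuefeog.
Rule 3 (final devoicing): /g/ is a voiced obstruent in word-final position, so it devoices to [k]. /pelimdugjuefeog/ → pelimdugjuefeok.

pelimdugjuefeok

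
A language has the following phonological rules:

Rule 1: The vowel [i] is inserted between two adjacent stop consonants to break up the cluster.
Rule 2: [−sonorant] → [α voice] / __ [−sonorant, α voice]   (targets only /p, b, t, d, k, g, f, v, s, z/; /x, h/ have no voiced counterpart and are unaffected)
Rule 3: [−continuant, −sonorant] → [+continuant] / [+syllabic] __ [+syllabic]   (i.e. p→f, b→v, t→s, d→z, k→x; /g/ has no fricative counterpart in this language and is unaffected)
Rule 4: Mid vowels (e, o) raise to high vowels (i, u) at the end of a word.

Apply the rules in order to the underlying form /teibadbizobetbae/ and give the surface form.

Rule 1 (stop-cluster i-epenthesis): /d/ and /b/ form a stop–stop cluster, so [i] is inserted between them. /t/ and /b/ form a stop–stop cluster, so [i] is inserted between them. /teibadbizobetbae/ → teibadibizobetibae.
Rule 2 (regressive voicing assimilation): no segment meets the environment; /teibadibizobetibae/ is unchanged.
Rule 3 (intervocalic spirantization): /b/ is a stop between vowels /i/ and /a/, so it spirantizes to the fricative [v]. /d/ is a stop between vowels /a/ and /i/, so it spirantizes to the fricative [z]. /b/ is a stop between vowels /i/ and /i/, so it spirantizes to the fricative [v]. /b/ is a stop between vowels /o/ and /e/, so it spirantizes to the fricative [v]. /t/ is a stop between vowels /e/ and /i/, so it spirantizes to the fricative [s]. /b/ is a stop between vowels /i/ and /a/, so it spirantizes to the fricative [v]. /teibadibizobetibae/ → teivazivizovesivae.
Rule 4 (final vowel raising): /e/ is a mid vowel in word-final position, so it raises to [i]. /teivazivizovesivae/ → teivazivizovesivai.

teivazivizovesivai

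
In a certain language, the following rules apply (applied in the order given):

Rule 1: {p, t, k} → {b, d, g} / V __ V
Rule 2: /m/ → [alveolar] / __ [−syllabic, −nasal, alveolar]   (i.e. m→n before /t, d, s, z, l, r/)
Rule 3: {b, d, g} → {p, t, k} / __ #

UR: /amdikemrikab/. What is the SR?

Rule 1 (intervocalic voicing): /k/ is a voiceless stop between vowels /i/ and /e/, so it voices to [g]. /k/ is a voiceless stop between vowels /i/ and /a/, so it voices to [g]. /amdikemrikab/ → amdigemrigab.
Rule 2 (nasal place assimilation): /m/ precedes the alveolar consonant /d/, so it assimilates in place to [n]. /m/ precedes the alveolar consonant /r/, so it assimilates in place to [n]. /amdigemrigab/ → andigenrigab.
Rule 3 (final devoicing): /b/ is a voiced stop in word-final position, so it devoices to [p]. /andigenrigab/ → andigenrigap.

andigenrigap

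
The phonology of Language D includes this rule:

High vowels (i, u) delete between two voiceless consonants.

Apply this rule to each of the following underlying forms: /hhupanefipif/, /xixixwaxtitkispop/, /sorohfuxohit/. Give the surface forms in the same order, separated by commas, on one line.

hhpanefpf, xxxwaxttkspop, sorohfxoht

/hhupanefipif/: /u/ is a high vowel flanked by voiceless consonants /h/ and /p/, so it deletes. /i/ is a high vowel flanked by voiceless consonants /f/ and /p/, so it deletes. /i/ is a high vowel flanked by voiceless consonants /p/ and /f/, so it deletes. → [hhpanefpf].
/xixixwaxtitkispop/: /i/ is a high vowel flanked by voiceless consonants /x/ and /x/, so it deletes. /i/ is a high vowel flanked by voiceless consonants /x/ and /x/, so it deletes. /i/ is a high vowel flanked by voiceless consonants /t/ and /t/, so it deletes. /i/ is a high vowel flanked by voiceless consonants /k/ and /s/, so it deletes. → [xxxwaxttkspop].
/sorohfuxohit/: /u/ is a high vowel flanked by voiceless consonants /f/ and /x/, so it deletes. /i/ is a high vowel flanked by voiceless consonants /h/ and /t/, so it deletes. → [sorohfxoht].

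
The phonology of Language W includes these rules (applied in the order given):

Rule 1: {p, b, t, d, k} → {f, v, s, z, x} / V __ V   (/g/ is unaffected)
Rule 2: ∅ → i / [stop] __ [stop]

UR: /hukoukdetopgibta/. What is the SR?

Rule 1 (intervocalic spirantization): /k/ is a stop between vowels /u/ and /o/, so it spirantizes to the fricative [x]. /t/ is a stop between vowels /e/ and /o/, so it spirantizes to the fricative [s]. /hukoukdetopgibta/ → huxoukdesopgibta.
Rule 2 (stop-cluster i-epenthesis): /k/ and /d/ form a stop–stop cluster, so [i] is inserted between them. /p/ and /g/ form a stop–stop cluster, so [i] is inserted between them. /b/ and /t/ form a stop–stop cluster, so [i] is inserted between them. /huxoukdesopgibta/ → huxoukidesopigibita.

huxoukidesopigibita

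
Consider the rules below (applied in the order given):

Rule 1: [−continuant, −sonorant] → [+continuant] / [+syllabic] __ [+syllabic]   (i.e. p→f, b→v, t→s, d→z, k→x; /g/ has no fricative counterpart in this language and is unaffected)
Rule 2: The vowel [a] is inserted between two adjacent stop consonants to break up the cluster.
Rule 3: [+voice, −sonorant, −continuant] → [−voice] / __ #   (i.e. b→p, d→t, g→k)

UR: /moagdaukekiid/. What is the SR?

Rule 1 (intervocalic spirantization): /k/ is a stop between vowels /u/ and /e/, so it spirantizes to the fricative [x]. /k/ is a stop between vowels /e/ and /i/, so it spirantizes to the fricative [x]. /moagdaukekiid/ → moagdauxexiid.
Rule 2 (stop-cluster a-epenthesis): /g/ and /d/ form a stop–stop cluster, so [a] is inserted between them. /moagdauxexiid/ → moagadauxexiid.
Rule 3 (final devoicing): /d/ is a voiced stop in word-final position, so it devoices to [t]. /moagadauxexiid/ → moagadauxexiit.

moagadauxexiit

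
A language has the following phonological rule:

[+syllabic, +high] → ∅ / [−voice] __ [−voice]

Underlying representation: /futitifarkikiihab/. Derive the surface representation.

/u/ is a high vowel flanked by voiceless consonants /f/ and /t/, so it deletes.
/i/ is a high vowel flanked by voiceless consonants /t/ and /t/, so it deletes.
/i/ is a high vowel flanked by voiceless consonants /t/ and /f/, so it deletes.
/i/ is a high vowel flanked by voiceless consonants /k/ and /k/, so it deletes.
The other instances of /i/ do not occur in the required environment and remain unchanged.
Surface form: [fttfarkkiihab].

fttfarkkiihab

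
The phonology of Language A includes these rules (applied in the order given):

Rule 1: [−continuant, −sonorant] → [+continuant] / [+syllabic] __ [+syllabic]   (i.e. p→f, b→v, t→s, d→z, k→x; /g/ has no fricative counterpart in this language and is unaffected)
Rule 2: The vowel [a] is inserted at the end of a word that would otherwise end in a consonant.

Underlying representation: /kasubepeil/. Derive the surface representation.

kasuvefeila

Rule 1 (intervocalic spirantization): /b/ is a stop between vowels /u/ and /e/, so it spirantizes to the fricative [v]. /p/ is a stop between vowels /e/ and /e/, so it spirantizes to the fricative [f]. /kasubepeil/ → kasuvefeil.
Rule 2 (final a-epenthesis): the form ends in the consonant /l/, so [a] is inserted word-finally. /kasuvefeil/ → kasuvefeila.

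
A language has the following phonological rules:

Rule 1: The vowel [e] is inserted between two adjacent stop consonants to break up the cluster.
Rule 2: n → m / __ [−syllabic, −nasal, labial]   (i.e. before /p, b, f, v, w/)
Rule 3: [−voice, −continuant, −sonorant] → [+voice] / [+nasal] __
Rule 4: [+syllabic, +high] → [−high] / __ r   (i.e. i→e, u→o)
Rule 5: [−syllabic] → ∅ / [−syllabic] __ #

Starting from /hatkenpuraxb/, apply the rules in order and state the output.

Rule 1 (stop-cluster e-epenthesis): /t/ and /k/ form a stop–stop cluster, so [e] is inserted between them. /hatkenpuraxb/ → hatekenpuraxb.
Rule 2 (nasal place assimilation): /n/ precedes the labial consonant /p/, so it assimilates in place to [m]. /hatekenpuraxb/ → hatekempuraxb.
Rule 3 (post-nasal voicing): /p/ is a voiceless stop immediately after the nasal /m/, so it voices to [b]. /hatekempuraxb/ → hatekemburaxb.
Rule 4 (pre-rhotic lowering): /u/ is a high vowel immediately before /r/, so it lowers to [o]. /hatekemburaxb/ → hatekemboraxb.
Rule 5 (final cluster simplification): /b/ is the second consonant of a word-final cluster /xb/, so it deletes. /hatekemboraxb/ → hatekemborax.

hatekemborax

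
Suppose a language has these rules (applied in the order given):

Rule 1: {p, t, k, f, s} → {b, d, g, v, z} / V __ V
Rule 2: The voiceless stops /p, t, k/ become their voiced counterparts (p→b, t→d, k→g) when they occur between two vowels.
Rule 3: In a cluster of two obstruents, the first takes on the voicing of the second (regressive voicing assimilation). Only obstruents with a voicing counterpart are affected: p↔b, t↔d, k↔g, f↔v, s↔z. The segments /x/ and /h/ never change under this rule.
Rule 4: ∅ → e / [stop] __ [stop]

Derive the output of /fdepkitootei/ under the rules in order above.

Rule 1 (intervocalic voicing): /t/ is a voiceless obstruent between vowels /i/ and /o/, so it voices to [d]. /t/ is a voiceless obstruent between vowels /o/ and /e/, so it voices to [d]. /fdepkitootei/ → fdepkidoodei.
Rule 2 (intervocalic voicing): no segment meets the environment; /fdepkidoodei/ is unchanged.
Rule 3 (regressive voicing assimilation): /f/ precedes the voiced obstruent /d/, so it voices to [v] by assimilation. /fdepkidoodei/ → vdepkidoodei.
Rule 4 (stop-cluster e-epenthesis): /p/ and /k/ form a stop–stop cluster, so [e] is inserted between them. /vdepkidoodei/ → vdepekidoodei.

vdepekidoodei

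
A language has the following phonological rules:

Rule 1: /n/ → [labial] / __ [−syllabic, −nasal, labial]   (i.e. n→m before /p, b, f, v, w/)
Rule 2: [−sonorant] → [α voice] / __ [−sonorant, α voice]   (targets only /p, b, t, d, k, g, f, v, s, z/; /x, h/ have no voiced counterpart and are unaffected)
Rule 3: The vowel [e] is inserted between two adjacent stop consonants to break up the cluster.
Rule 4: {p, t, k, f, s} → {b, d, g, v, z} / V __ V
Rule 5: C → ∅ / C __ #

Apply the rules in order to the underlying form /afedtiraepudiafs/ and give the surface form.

avedediraebudiaf

Rule 1 (nasal place assimilation): no segment meets the environment; /afedtiraepudiafs/ is unchanged.
Rule 2 (regressive voicing assimilation): /d/ precedes the voiceless obstruent /t/, so it devoices to [t] by assimilation. /afedtiraepudiafs/ → afettiraepudiafs.
Rule 3 (stop-cluster e-epenthesis): /t/ and /t/ form a stop–stop cluster, so [e] is inserted between them. /afettiraepudiafs/ → afetetiraepudiafs.
Rule 4 (intervocalic voicing): /f/ is a voiceless obstruent between vowels /a/ and /e/, so it voices to [v]. /t/ is a voiceless obstruent between vowels /e/ and /e/, so it voices to [d]. /t/ is a voiceless obstruent between vowels /e/ and /i/, so it voices to [d]. /p/ is a voiceless obstruent between vowels /e/ and /u/, so it voices to [b]. /afetetiraepudiafs/ → avedediraebudiafs.
Rule 5 (final cluster simplification): /s/ is the second consonant of a word-final cluster /fs/, so it deletes. /avedediraebudiafs/ → avedediraebudiaf.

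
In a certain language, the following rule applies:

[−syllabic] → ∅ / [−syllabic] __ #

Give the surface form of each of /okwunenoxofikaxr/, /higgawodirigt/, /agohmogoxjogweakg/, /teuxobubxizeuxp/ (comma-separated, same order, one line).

okwunenoxofikax, higgawodirig, agohmogoxjogweak, teuxobubxizeux

/okwunenoxofikaxr/: /r/ is the second consonant of a word-final cluster /xr/, so it deletes. → [okwunenoxofikax].
/higgawodirigt/: /t/ is the second consonant of a word-final cluster /gt/, so it deletes. → [higgawodirig].
/agohmogoxjogweakg/: /g/ is the second consonant of a word-final cluster /kg/, so it deletes. → [agohmogoxjogweak].
/teuxobubxizeuxp/: /p/ is the second consonant of a word-final cluster /xp/, so it deletes. → [teuxobubxizeux].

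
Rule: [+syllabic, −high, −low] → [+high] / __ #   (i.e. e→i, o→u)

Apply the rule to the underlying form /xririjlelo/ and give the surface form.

xririjlelu

/o/ is a mid vowel in word-final position, so it raises to [u].
The other instance of /e/ does not occur in the required environment and remains unchanged.
Surface form: [xririjlelu].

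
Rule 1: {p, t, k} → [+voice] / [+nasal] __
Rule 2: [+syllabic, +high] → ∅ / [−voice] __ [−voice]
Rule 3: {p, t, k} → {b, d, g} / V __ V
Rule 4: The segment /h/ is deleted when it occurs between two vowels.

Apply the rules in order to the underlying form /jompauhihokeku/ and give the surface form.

jombauhhogegu

Rule 1 (post-nasal voicing): /p/ is a voiceless stop immediately after the nasal /m/, so it voices to [b]. /jompauhihokeku/ → jombauhihokeku.
Rule 2 (high vowel syncope): /i/ is a high vowel flanked by voiceless consonants /h/ and /h/, so it deletes. /jombauhihokeku/ → jombauhhokeku.
Rule 3 (intervocalic voicing): /k/ is a voiceless stop between vowels /o/ and /e/, so it voices to [g]. /k/ is a voiceless stop between vowels /e/ and /u/, so it voices to [g]. /jombauhhokeku/ → jombauhhogegu.
Rule 4 (intervocalic h-deletion): no segment meets the environment; /jombauhhogegu/ is unchanged.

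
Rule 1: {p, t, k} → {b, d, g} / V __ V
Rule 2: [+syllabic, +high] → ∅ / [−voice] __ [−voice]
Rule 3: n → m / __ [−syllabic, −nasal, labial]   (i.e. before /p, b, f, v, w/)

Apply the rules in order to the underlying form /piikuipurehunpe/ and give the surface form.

piiguiburehumpe

Rule 1 (intervocalic voicing): /k/ is a voiceless stop between vowels /i/ and /u/, so it voices to [g]. /p/ is a voiceless stop between vowels /i/ and /u/, so it voices to [b]. /piikuipurehunpe/ → piiguiburehunpe.
Rule 2 (high vowel syncope): no segment meets the environment; /piiguiburehunpe/ is unchanged.
Rule 3 (nasal place assimilation): /n/ precedes the labial consonant /p/, so it assimilates in place to [m]. /piiguiburehunpe/ → piiguiburehumpe.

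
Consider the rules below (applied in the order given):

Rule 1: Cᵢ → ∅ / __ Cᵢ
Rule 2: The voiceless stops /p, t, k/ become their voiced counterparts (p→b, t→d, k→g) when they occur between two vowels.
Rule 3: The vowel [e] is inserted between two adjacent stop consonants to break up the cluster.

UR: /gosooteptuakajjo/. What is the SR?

gosoodepetuagajo

Rule 1 (degemination): /jj/ is a geminate; the first /j/ deletes. /gosooteptuakajjo/ → gosooteptuakajo.
Rule 2 (intervocalic voicing): /t/ is a voiceless stop between vowels /o/ and /e/, so it voices to [d]. /k/ is a voiceless stop between vowels /a/ and /a/, so it voices to [g]. /gosooteptuakajo/ → gosoodeptuagajo.
Rule 3 (stop-cluster e-epenthesis): /p/ and /t/ form a stop–stop cluster, so [e] is inserted between them. /gosoodeptuagajo/ → gosoodepetuagajo.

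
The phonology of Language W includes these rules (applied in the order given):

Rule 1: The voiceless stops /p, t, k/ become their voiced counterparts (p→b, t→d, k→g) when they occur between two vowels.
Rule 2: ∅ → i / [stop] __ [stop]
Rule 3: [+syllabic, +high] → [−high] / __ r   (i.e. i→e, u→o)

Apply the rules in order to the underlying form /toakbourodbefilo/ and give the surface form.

toakiboorodibefilo

Rule 1 (intervocalic voicing): no segment meets the environment; /toakbourodbefilo/ is unchanged.
Rule 2 (stop-cluster i-epenthesis): /k/ and /b/ form a stop–stop cluster, so [i] is inserted between them. /d/ and /b/ form a stop–stop cluster, so [i] is inserted between them. /toakbourodbefilo/ → toakibourodibefilo.
Rule 3 (pre-rhotic lowering): /u/ is a high vowel immediately before /r/, so it lowers to [o]. /toakibourodibefilo/ → toakiboorodibefilo.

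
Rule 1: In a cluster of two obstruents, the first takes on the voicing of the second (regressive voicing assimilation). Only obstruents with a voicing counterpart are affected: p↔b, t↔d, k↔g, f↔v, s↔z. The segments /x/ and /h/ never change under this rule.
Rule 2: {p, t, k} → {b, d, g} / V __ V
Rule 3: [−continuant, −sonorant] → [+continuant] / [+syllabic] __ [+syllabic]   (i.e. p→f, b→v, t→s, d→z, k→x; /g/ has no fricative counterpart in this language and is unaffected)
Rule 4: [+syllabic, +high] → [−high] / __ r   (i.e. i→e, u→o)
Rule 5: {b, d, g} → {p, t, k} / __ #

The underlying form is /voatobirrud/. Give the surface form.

Rule 1 (regressive voicing assimilation): no segment meets the environment; /voatobirrud/ is unchanged.
Rule 2 (intervocalic voicing): /t/ is a voiceless stop between vowels /a/ and /o/, so it voices to [d]. /voatobirrud/ → voadobirrud.
Rule 3 (intervocalic spirantization): /d/ is a stop between vowels /a/ and /o/, so it spirantizes to the fricative [z]. /b/ is a stop between vowels /o/ and /i/, so it spirantizes to the fricative [v]. /voadobirrud/ → voazovirrud.
Rule 4 (pre-rhotic lowering): /i/ is a high vowel immediately before /r/, so it lowers to [e]. /voazovirrud/ → voazoverrud.
Rule 5 (final devoicing): /d/ is a voiced stop in word-final position, so it devoices to [t]. /voazoverrud/ → voazoverrut.

voazoverrut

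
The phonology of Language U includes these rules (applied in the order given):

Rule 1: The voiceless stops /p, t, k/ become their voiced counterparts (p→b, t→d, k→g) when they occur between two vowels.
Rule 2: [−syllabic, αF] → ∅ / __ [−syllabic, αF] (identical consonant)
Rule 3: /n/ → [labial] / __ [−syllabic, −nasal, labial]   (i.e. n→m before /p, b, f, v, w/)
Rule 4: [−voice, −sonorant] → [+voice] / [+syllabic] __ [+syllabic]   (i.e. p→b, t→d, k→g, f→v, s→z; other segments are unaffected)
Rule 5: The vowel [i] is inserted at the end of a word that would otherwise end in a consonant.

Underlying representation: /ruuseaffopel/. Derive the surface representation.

ruuzeavobeli

Rule 1 (intervocalic voicing): /p/ is a voiceless stop between vowels /o/ and /e/, so it voices to [b]. /ruuseaffopel/ → ruuseaffobel.
Rule 2 (degemination): /ff/ is a geminate; the first /f/ deletes. /ruuseaffobel/ → ruuseafobel.
Rule 3 (nasal place assimilation): no segment meets the environment; /ruuseafobel/ is unchanged.
Rule 4 (intervocalic voicing): /s/ is a voiceless obstruent between vowels /u/ and /e/, so it voices to [z]. /f/ is a voiceless obstruent between vowels /a/ and /o/, so it voices to [v]. /ruuseafobel/ → ruuzeavobel.
Rule 5 (final i-epenthesis): the form ends in the consonant /l/, so [i] is inserted word-finally. /ruuzeavobel/ → ruuzeavobeli.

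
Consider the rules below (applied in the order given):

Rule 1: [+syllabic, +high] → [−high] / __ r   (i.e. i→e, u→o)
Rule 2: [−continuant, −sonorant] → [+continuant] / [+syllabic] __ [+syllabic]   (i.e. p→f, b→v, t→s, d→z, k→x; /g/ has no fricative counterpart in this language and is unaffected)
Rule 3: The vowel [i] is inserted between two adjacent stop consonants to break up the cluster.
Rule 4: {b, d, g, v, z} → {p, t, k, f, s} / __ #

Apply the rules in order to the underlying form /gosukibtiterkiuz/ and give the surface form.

Rule 1 (pre-rhotic lowering): no segment meets the environment; /gosukibtiterkiuz/ is unchanged.
Rule 2 (intervocalic spirantization): /k/ is a stop between vowels /u/ and /i/, so it spirantizes to the fricative [x]. /t/ is a stop between vowels /i/ and /e/, so it spirantizes to the fricative [s]. /gosukibtiterkiuz/ → gosuxibtiserkiuz.
Rule 3 (stop-cluster i-epenthesis): /b/ and /t/ form a stop–stop cluster, so [i] is inserted between them. /gosuxibtiserkiuz/ → gosuxibitiserkiuz.
Rule 4 (final devoicing): /z/ is a voiced obstruent in word-final position, so it devoices to [s]. /gosuxibitiserkiuz/ → gosuxibitiserkius.

gosuxibitiserkius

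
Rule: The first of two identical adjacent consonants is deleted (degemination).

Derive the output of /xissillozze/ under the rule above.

/ss/ is a geminate; the first /s/ deletes.
/ll/ is a geminate; the first /l/ deletes.
/zz/ is a geminate; the first /z/ deletes.
The other instances of /x/, /s/, /l/, /z/ do not occur in the required environment and remain unchanged.
Surface form: [xisiloze].

xisiloze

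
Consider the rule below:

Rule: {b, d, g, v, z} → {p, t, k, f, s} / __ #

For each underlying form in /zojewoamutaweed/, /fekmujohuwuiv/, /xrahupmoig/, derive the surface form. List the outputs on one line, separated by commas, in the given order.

zojewoamutaweet, fekmujohuwuif, xrahupmoik

/zojewoamutaweed/: /d/ is a voiced obstruent in word-final position, so it devoices to [t]. → [zojewoamutaweet].
/fekmujohuwuiv/: /v/ is a voiced obstruent in word-final position, so it devoices to [f]. → [fekmujohuwuif].
/xrahupmoig/: /g/ is a voiced obstruent in word-final position, so it devoices to [k]. → [xrahupmoik].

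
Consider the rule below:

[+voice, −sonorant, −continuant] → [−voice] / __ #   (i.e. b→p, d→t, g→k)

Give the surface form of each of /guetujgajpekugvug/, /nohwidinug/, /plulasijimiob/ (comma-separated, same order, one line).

/guetujgajpekugvug/: /g/ is a voiced stop in word-final position, so it devoices to [k]. → [guetujgajpekugvuk].
/nohwidinug/: /g/ is a voiced stop in word-final position, so it devoices to [k]. → [nohwidinuk].
/plulasijimiob/: /b/ is a voiced stop in word-final position, so it devoices to [p]. → [plulasijimiop].

guetujgajpekugvuk, nohwidinuk, plulasijimiop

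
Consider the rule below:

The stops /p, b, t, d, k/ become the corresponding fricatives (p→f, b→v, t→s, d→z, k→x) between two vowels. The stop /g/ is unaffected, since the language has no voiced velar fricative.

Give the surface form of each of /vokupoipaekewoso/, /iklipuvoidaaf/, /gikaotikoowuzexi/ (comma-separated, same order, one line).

/vokupoipaekewoso/: /k/ is a stop between vowels /o/ and /u/, so it spirantizes to the fricative [x]. /p/ is a stop between vowels /u/ and /o/, so it spirantizes to the fricative [f]. /p/ is a stop between vowels /i/ and /a/, so it spirantizes to the fricative [f]. /k/ is a stop between vowels /e/ and /e/, so it spirantizes to the fricative [x]. → [voxufoifaexewoso].
/iklipuvoidaaf/: /p/ is a stop between vowels /i/ and /u/, so it spirantizes to the fricative [f]. /d/ is a stop between vowels /i/ and /a/, so it spirantizes to the fricative [z]. → [iklifuvoizaaf].
/gikaotikoowuzexi/: /k/ is a stop between vowels /i/ and /a/, so it spirantizes to the fricative [x]. /t/ is a stop between vowels /o/ and /i/, so it spirantizes to the fricative [s]. /k/ is a stop between vowels /i/ and /o/, so it spirantizes to the fricative [x]. → [gixaosixoowuzexi].

voxufoifaexewoso, iklifuvoizaaf, gixaosixoowuzexi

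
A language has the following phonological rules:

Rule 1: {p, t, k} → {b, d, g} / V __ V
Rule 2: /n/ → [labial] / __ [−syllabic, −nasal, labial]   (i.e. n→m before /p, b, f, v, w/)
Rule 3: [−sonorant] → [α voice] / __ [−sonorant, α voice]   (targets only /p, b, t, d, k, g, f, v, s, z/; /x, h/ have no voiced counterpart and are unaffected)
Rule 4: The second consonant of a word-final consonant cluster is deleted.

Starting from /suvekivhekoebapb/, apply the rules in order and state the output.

Rule 1 (intervocalic voicing): /k/ is a voiceless stop between vowels /e/ and /i/, so it voices to [g]. /k/ is a voiceless stop between vowels /e/ and /o/, so it voices to [g]. /suvekivhekoebapb/ → suvegivhegoebapb.
Rule 2 (nasal place assimilation): no segment meets the environment; /suvegivhegoebapb/ is unchanged.
Rule 3 (regressive voicing assimilation): /v/ precedes the voiceless obstruent /h/, so it devoices to [f] by assimilation. /p/ precedes the voiced obstruent /b/, so it voices to [b] by assimilation. /suvegivhegoebapb/ → suvegifhegoebabb.
Rule 4 (final cluster simplification): /b/ is the second consonant of a word-final cluster /bb/, so it deletes. /suvegifhegoebabb/ → suvegifhegoebab.

suvegifhegoebab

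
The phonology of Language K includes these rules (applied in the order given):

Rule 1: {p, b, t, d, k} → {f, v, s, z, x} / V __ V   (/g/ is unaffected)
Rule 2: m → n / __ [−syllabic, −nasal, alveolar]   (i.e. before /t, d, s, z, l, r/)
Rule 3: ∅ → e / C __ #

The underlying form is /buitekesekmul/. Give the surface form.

Rule 1 (intervocalic spirantization): /t/ is a stop between vowels /i/ and /e/, so it spirantizes to the fricative [s]. /k/ is a stop between vowels /e/ and /e/, so it spirantizes to the fricative [x]. /buitekesekmul/ → buisexesekmul.
Rule 2 (nasal place assimilation): no segment meets the environment; /buisexesekmul/ is unchanged.
Rule 3 (final e-epenthesis): the form ends in the consonant /l/, so [e] is inserted word-finally. /buisexesekmul/ → buisexesekmule.

buisexesekmule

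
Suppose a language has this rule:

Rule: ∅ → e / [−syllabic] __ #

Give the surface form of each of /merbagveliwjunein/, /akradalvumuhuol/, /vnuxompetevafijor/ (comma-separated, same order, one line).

/merbagveliwjunein/: the form ends in the consonant /n/, so [e] is inserted word-finally. → [merbagveliwjuneine].
/akradalvumuhuol/: the form ends in the consonant /l/, so [e] is inserted word-finally. → [akradalvumuhuole].
/vnuxompetevafijor/: the form ends in the consonant /r/, so [e] is inserted word-finally. → [vnuxompetevafijore].

merbagveliwjuneine, akradalvumuhuole, vnuxompetevafijore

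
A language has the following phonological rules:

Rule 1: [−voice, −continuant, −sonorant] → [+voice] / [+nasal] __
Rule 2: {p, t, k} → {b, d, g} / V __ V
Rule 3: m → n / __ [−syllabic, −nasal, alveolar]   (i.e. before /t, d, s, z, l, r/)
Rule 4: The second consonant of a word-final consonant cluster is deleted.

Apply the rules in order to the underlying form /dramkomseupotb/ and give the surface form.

Rule 1 (post-nasal voicing): /k/ is a voiceless stop immediately after the nasal /m/, so it voices to [g]. /dramkomseupotb/ → dramgomseupotb.
Rule 2 (intervocalic voicing): /p/ is a voiceless stop between vowels /u/ and /o/, so it voices to [b]. /dramgomseupotb/ → dramgomseubotb.
Rule 3 (nasal place assimilation): /m/ precedes the alveolar consonant /s/, so it assimilates in place to [n]. /dramgomseubotb/ → dramgonseubotb.
Rule 4 (final cluster simplification): /b/ is the second consonant of a word-final cluster /tb/, so it deletes. /dramgonseubotb/ → dramgonseubot.

dramgonseubot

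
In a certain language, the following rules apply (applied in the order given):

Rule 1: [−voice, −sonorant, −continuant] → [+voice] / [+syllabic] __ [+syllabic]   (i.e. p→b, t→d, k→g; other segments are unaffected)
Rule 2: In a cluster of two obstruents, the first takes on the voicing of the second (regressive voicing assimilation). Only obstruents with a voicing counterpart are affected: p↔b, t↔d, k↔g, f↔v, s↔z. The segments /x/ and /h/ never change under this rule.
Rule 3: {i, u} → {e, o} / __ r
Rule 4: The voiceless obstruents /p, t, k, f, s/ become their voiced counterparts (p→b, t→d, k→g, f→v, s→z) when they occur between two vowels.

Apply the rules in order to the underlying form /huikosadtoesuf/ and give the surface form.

Rule 1 (intervocalic voicing): /k/ is a voiceless stop between vowels /i/ and /o/, so it voices to [g]. /huikosadtoesuf/ → huigosadtoesuf.
Rule 2 (regressive voicing assimilation): /d/ precedes the voiceless obstruent /t/, so it devoices to [t] by assimilation. /huigosadtoesuf/ → huigosattoesuf.
Rule 3 (pre-rhotic lowering): no segment meets the environment; /huigosattoesuf/ is unchanged.
Rule 4 (intervocalic voicing): /s/ is a voiceless obstruent between vowels /o/ and /a/, so it voices to [z]. /s/ is a voiceless obstruent between vowels /e/ and /u/, so it voices to [z]. /huigosattoesuf/ → huigozattoezuf.

huigozattoezuf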